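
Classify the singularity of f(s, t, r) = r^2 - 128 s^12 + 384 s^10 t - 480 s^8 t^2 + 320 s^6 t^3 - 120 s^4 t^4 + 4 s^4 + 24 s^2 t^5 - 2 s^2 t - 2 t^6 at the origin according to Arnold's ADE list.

The Hessian of f at 0 has rank 1. Corank 2; j^3 = -2*s^2*t has shape L^2 M (L != M), so D-series; mu = 7 gives D_7.

D_{7}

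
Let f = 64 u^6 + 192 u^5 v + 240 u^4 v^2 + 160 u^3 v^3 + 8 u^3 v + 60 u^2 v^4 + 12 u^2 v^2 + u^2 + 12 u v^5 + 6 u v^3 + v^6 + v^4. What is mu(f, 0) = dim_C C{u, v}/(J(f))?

3

The Hessian of f at 0 is [[2, 0], [0, 0]] with rank 1, so corank 1. A Groebner basis of the Jacobian ideal J(f) in C{u,v} is {v^3, u}; counting standard monomials gives mu = 3. Corank 1: A-series; mu = 3 gives A_3.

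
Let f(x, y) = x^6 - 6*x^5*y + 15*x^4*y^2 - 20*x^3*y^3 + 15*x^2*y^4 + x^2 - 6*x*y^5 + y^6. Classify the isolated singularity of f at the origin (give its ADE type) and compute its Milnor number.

The Hessian of f at 0 has rank 1. Corank 1: A-series; mu = 5 gives A_5.

Type A_5, Milnor number mu = 5.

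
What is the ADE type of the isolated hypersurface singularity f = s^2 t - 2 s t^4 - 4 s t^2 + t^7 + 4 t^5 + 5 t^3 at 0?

D4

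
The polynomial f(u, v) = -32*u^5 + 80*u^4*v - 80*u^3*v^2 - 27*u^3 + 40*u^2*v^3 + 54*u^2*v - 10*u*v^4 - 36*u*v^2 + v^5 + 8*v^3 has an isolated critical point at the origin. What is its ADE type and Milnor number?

The Hessian of f at 0 is [[0, 0], [0, 0]] with rank 0, so corank 2. A Groebner basis of the Jacobian ideal J(f) in C{u,v} is {v^5, u*v^3 - 5*v^4/8, u^2 - 4*u*v/3 + 4*v^2/9}; counting standard monomials gives mu = 8. Corank 2; j^3 = -(3*u - 2*v)^3 is a perfect cube, so E-series; the 5-jet and mu = 8 give E_8.

Type E8, Milnor number mu = 8.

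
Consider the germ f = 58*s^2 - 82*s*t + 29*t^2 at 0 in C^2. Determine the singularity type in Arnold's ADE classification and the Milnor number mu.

Type A_1, Milnor number mu = 1.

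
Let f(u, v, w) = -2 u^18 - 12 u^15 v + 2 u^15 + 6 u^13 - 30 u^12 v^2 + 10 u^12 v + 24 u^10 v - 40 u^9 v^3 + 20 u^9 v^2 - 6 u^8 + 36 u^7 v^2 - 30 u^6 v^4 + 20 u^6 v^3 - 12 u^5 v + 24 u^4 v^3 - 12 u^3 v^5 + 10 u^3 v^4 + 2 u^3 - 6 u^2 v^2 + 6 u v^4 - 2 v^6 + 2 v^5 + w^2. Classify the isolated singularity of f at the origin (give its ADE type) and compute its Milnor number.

Type E8, Milnor number mu = 8.

The Hessian of f at 0 has rank 1. Corank 2; j^3 = 2*u^3 is a perfect cube, so E-series; the 5-jet and mu = 8 give E_8.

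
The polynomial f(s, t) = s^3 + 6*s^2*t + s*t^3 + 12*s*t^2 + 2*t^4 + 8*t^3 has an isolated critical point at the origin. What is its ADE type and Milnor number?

Type E_7, Milnor number mu = 7.

The Hessian of f at 0 has rank 0. Corank 2; j^3 = (s + 2*t)^3 is a perfect cube, so E-series; the 4-jet and mu = 7 give E_7.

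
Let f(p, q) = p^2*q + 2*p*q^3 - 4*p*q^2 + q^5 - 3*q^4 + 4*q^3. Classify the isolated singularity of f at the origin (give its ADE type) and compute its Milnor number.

The Hessian of f at 0 is [[0, 0], [0, 0]] with rank 0, so corank 2. A Groebner basis of the Jacobian ideal J(f) in C{p,q} is {p*q^2 + 2*p*q - 4*q^2, p*q + q^3 - 2*q^2, p^2 - 8*p*q + 12*q^2}; counting standard monomials gives mu = 5. Corank 2; j^3 = q*(p - 2*q)^2 has shape L^2 M (L != M), so D-series; mu = 5 gives D_5.

Type D_5, Milnor number mu = 5.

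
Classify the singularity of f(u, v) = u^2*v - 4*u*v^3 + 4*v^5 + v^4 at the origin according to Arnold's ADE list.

D5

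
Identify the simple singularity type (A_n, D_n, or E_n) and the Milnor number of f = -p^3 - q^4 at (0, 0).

Type E6, Milnor number mu = 6.

The Hessian of f at 0 has rank 0. Corank 2; j^3 = -p^3 is a perfect cube, so E-series; the 4-jet and mu = 6 give E_6.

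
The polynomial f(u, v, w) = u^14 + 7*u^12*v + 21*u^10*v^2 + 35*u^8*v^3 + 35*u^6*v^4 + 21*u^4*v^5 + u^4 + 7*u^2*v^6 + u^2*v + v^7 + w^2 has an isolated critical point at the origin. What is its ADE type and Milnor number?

Type D_{8}, Milnor number mu = 8.

The Hessian of f at 0 is [[0, 0, 0], [0, 0, 0], [0, 0, 2]] with rank 1, so corank 2. A Groebner basis of the Jacobian ideal J(f) in C{u,v,w} is {u^2/7 + v^6, u^3, u*v, w}; counting standard monomials gives mu = 8. Corank 2; j^3 = u^2*v has shape L^2 M (L != M), so D-series; mu = 8 gives D_8.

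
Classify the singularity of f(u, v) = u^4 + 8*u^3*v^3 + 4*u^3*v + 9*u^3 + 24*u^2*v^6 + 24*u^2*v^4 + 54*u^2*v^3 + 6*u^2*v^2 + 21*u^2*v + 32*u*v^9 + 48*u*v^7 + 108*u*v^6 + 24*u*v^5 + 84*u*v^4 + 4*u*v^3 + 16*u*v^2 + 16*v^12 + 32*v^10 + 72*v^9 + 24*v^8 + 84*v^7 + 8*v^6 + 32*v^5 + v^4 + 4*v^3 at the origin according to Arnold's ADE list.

The Hessian of f at 0 has rank 0. Corank 2; j^3 = (u + v)*(3*u + 2*v)^2 has shape L^2 M (L != M), so D-series; mu = 5 gives D_5.

D_5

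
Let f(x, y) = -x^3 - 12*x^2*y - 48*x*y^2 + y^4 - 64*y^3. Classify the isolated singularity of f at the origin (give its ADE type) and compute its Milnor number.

The Hessian of f at 0 has rank 0. Corank 2; j^3 = -(x + 4*y)^3 is a perfect cube, so E-series; the 4-jet and mu = 6 give E_6.

Type E_{6}, Milnor number mu = 6.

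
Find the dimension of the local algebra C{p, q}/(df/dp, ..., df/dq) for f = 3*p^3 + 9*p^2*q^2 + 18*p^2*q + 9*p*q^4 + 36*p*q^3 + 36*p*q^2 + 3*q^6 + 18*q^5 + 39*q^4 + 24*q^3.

6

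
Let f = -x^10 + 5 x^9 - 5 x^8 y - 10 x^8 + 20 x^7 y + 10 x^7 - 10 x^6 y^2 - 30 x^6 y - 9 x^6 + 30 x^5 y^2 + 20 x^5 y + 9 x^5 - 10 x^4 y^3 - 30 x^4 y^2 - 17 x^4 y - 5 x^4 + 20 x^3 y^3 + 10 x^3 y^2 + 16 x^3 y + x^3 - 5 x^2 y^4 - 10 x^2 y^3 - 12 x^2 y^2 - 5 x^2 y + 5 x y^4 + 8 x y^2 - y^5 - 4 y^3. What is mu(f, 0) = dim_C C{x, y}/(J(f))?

The Hessian of f at 0 has rank 0. Corank 2; j^3 = (x - 2*y)^2*(x - y) has shape L^2 M (L != M), so D-series; mu = 6 gives D_6.

6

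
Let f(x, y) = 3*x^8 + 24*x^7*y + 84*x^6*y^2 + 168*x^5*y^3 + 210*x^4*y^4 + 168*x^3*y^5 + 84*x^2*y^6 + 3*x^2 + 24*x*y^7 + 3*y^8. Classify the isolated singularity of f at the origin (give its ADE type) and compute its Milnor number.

Type A7, Milnor number mu = 7.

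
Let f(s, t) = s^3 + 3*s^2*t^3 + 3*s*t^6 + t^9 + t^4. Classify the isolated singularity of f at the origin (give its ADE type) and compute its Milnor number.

Type E_6, Milnor number mu = 6.

The Hessian of f at 0 is [[0, 0], [0, 0]] with rank 0, so corank 2. A Groebner basis of the Jacobian ideal J(f) in C{s,t} is {t^3, s^2}; counting standard monomials gives mu = 6. Corank 2; j^3 = s^3 is a perfect cube, so E-series; the 4-jet and mu = 6 give E_6.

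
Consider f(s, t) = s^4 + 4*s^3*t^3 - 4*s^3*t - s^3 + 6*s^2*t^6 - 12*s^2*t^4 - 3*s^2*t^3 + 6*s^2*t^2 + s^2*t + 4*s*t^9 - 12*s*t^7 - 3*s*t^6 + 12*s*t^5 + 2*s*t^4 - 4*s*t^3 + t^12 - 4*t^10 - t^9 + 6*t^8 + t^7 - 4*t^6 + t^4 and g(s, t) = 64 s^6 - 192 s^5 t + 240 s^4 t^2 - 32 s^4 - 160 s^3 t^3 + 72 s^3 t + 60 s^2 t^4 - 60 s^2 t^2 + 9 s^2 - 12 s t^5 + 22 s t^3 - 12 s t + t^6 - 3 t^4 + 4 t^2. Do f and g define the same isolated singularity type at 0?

The Hessian of f at 0 is [[0, 0], [0, 0]] with rank 0, so corank 2. A Groebner basis of the Jacobian ideal J(f) in C{s,t} is {s*t^2, s*t/4 + t^3, s^2 - s*t}; counting standard monomials gives mu = 5. Corank 2; j^3 = -s^2*(s - t) has shape L^2 M (L != M), so D-series; mu = 5 gives D_5. The Hessian of g at 0 is [[18, -12], [-12, 8]] with rank 1, so corank 1. A Groebner basis of the Jacobian ideal J(g) in C{s,t} is {t^3, s - 2*t/3}; counting standard monomials gives mu = 3. Corank 1: A-series; mu = 3 gives A_3. f is D_5 but g is A_3, hence not right-equivalent.

No.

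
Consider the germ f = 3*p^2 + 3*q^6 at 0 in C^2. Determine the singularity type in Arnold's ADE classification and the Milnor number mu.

Type A_5, Milnor number mu = 5.

The Hessian of f at 0 has rank 1. Corank 1: A-series; mu = 5 gives A_5.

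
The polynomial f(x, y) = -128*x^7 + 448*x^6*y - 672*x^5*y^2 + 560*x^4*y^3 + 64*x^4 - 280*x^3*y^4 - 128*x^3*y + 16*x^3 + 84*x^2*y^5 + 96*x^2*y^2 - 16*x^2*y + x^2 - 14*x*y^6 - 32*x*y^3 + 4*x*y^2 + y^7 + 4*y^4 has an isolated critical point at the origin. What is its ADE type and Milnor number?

Type A_{6}, Milnor number mu = 6.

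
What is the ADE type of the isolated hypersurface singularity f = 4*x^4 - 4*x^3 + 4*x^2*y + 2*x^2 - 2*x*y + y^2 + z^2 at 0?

The Hessian of f at 0 has rank 3. Corank 0: nondegenerate Morse point, so A_1.

A1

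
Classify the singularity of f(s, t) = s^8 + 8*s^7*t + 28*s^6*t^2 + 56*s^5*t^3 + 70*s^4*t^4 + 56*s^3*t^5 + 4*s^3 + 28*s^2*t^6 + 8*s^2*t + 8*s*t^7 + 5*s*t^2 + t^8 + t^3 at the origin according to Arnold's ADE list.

D9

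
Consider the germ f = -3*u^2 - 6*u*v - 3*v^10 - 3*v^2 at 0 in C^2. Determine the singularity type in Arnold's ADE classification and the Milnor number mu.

Type A9, Milnor number mu = 9.

The Hessian of f at 0 is [[-6, -6], [-6, -6]] with rank 1, so corank 1. A Groebner basis of the Jacobian ideal J(f) in C{u,v} is {v^9, u + v}; counting standard monomials gives mu = 9. Corank 1: A-series; mu = 9 gives A_9.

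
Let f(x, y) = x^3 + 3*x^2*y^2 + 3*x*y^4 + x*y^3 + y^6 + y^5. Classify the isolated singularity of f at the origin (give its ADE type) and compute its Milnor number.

Type E_{7}, Milnor number mu = 7.

The Hessian of f at 0 has rank 0. Corank 2; j^3 = x^3 is a perfect cube, so E-series; the 4-jet and mu = 7 give E_7.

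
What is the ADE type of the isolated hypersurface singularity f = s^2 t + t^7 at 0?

D8

The Hessian of f at 0 is [[0, 0], [0, 0]] with rank 0, so corank 2. A Groebner basis of the Jacobian ideal J(f) in C{s,t} is {s^2/7 + t^6, s^3, s*t}; counting standard monomials gives mu = 8. Corank 2; j^3 = s^2*t has shape L^2 M (L != M), so D-series; mu = 8 gives D_8.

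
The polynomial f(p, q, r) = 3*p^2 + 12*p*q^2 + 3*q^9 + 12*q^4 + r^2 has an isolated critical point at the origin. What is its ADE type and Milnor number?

Type A_8, Milnor number mu = 8.

The Hessian of f at 0 has rank 2. Corank 1: A-series; mu = 8 gives A_8.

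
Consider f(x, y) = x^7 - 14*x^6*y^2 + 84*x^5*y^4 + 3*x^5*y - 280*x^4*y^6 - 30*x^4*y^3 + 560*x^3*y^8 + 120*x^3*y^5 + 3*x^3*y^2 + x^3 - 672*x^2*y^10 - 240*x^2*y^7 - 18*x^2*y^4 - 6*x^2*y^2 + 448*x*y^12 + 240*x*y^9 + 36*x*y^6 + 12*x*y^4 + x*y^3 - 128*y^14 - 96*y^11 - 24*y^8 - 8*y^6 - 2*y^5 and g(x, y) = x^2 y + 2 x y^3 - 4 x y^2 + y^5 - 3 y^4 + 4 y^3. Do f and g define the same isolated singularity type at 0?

The Hessian of f at 0 has rank 0. Corank 2; j^3 = x^3 is a perfect cube, so E-series; the 4-jet and mu = 7 give E_7. The Hessian of g at 0 has rank 0. Corank 2; j^3 = y*(x - 2*y)^2 has shape L^2 M (L != M), so D-series; mu = 5 gives D_5. f is E_7 but g is D_5, hence not right-equivalent.

No.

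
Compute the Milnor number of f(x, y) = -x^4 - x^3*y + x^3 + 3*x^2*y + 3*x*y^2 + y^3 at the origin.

The Hessian of f at 0 is [[0, 0], [0, 0]] with rank 0, so corank 2. A Groebner basis of the Jacobian ideal J(f) in C{x,y} is {3*x^2 + 6*x*y + y^4 + y^3 + 3*y^2, x^3 - 3*x^2 - 6*x*y - 3*y^2, x^2*y + 3*x^2 + 6*x*y + 3*y^2, -2*x^2 + x*y^2 - 4*x*y + y^3/3 - 2*y^2}; counting standard monomials gives mu = 7. Corank 2; j^3 = (x + y)^3 is a perfect cube, so E-series; the 4-jet and mu = 7 give E_7.

7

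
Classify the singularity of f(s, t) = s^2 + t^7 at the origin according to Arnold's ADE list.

A6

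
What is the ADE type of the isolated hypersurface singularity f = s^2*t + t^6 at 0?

D_{7}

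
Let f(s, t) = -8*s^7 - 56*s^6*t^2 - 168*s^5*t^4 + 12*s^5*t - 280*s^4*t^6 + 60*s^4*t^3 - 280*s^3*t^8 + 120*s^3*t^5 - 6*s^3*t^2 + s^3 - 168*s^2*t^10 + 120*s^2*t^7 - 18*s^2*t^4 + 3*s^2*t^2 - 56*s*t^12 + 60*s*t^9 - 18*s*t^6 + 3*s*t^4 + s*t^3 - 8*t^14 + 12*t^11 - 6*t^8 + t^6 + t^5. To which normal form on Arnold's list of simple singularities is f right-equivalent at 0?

E_7

The Hessian of f at 0 has rank 0. Corank 2; j^3 = s^3 is a perfect cube, so E-series; the 4-jet and mu = 7 give E_7.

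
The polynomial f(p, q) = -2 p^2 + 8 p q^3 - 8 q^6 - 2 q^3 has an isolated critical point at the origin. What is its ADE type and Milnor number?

The Hessian of f at 0 is [[-4, 0], [0, 0]] with rank 1, so corank 1. A Groebner basis of the Jacobian ideal J(f) in C{p,q} is {q^2, p}; counting standard monomials gives mu = 2. Corank 1: A-series; mu = 2 gives A_2.

Type A_2, Milnor number mu = 2.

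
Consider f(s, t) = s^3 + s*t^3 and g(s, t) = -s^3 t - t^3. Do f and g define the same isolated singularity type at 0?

The Hessian of f at 0 has rank 0. Corank 2; j^3 = s^3 is a perfect cube, so E-series; the 4-jet and mu = 7 give E_7. The Hessian of g at 0 has rank 0. Corank 2; j^3 = -t^3 is a perfect cube, so E-series; the 4-jet and mu = 7 give E_7. Both have type E_7, hence right-equivalent.

Yes.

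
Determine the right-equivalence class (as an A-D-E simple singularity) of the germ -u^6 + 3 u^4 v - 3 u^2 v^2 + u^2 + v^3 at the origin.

A_2

The Hessian of f at 0 has rank 1. Corank 1: A-series; mu = 2 gives A_2.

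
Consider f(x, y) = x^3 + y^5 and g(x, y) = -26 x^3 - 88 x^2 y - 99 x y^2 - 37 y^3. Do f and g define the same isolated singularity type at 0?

No.

The Hessian of f at 0 has rank 0. Corank 2; j^3 = x^3 is a perfect cube, so E-series; the 5-jet and mu = 8 give E_8. The Hessian of g at 0 has rank 0. Corank 2; j^3 = -(x + y)*(26*x^2 + 62*x*y + 37*y^2) splits into three distinct lines over C (the quadratic factor has nonzero discriminant), so D_4. f is E_8 but g is D_4, hence not right-equivalent.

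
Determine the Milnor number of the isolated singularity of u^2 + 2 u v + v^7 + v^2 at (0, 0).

The Hessian of f at 0 has rank 1. Corank 1: A-series; mu = 6 gives A_6.

6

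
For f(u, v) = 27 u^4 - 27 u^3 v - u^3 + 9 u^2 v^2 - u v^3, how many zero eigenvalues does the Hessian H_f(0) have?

2

Hessian at 0 has rank 0.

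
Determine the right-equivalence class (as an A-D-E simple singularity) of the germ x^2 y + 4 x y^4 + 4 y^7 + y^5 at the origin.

D_{6}

The Hessian of f at 0 has rank 0. Corank 2; j^3 = x^2*y has shape L^2 M (L != M), so D-series; mu = 6 gives D_6.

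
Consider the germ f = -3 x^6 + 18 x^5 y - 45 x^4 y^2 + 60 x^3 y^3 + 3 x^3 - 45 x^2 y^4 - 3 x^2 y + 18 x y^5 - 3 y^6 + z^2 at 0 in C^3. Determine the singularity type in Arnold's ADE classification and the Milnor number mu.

The Hessian of f at 0 has rank 1. Corank 2; j^3 = 3*x^2*(x - y) has shape L^2 M (L != M), so D-series; mu = 7 gives D_7.

Type D_{7}, Milnor number mu = 7.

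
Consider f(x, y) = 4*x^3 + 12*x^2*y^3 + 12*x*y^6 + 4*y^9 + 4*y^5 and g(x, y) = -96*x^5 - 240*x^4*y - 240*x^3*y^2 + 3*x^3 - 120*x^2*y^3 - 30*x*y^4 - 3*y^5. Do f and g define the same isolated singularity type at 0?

The Hessian of f at 0 has rank 0. Corank 2; j^3 = 4*x^3 is a perfect cube, so E-series; the 5-jet and mu = 8 give E_8. The Hessian of g at 0 has rank 0. Corank 2; j^3 = 3*x^3 is a perfect cube, so E-series; the 5-jet and mu = 8 give E_8. Both have type E_8, hence right-equivalent.

Yes.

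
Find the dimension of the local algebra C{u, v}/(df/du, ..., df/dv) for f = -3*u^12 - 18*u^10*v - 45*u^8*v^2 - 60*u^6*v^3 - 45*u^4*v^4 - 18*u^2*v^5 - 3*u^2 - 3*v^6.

The Hessian of f at 0 has rank 1. Corank 1: A-series; mu = 5 gives A_5.

5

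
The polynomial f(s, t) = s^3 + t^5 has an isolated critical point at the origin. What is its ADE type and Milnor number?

Type E8, Milnor number mu = 8.

The Hessian of f at 0 has rank 0. Corank 2; j^3 = s^3 is a perfect cube, so E-series; the 5-jet and mu = 8 give E_8.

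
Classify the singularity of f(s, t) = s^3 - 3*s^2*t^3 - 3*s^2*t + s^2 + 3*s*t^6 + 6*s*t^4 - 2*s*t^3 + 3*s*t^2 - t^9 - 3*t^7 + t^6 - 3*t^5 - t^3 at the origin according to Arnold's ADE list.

A_2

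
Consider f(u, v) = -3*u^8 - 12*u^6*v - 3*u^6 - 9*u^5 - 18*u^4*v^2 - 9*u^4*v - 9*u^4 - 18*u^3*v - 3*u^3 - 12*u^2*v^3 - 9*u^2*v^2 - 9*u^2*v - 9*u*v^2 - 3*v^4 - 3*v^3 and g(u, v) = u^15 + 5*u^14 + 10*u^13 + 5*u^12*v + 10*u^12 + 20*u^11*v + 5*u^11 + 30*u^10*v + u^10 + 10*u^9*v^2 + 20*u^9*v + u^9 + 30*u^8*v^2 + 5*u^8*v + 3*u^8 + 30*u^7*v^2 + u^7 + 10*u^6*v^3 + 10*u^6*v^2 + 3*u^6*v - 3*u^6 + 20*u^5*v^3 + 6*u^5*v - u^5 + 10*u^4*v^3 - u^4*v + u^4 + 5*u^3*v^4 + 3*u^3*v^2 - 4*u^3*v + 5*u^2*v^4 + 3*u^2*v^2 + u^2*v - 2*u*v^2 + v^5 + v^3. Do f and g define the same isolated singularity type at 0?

The Hessian of f at 0 is [[0, 0], [0, 0]] with rank 0, so corank 2. A Groebner basis of the Jacobian ideal J(f) in C{u,v} is {u^3 + 3*u^2/2 + 3*u*v + 3*v^2/2, u^2*v - u^2 - 2*u*v - v^2, u^2/2 + u*v^2 + u*v + v^2/2, v^3}; counting standard monomials gives mu = 6. Corank 2; j^3 = -3*(u + v)^3 is a perfect cube, so E-series; the 4-jet and mu = 6 give E_6. The Hessian of g at 0 is [[0, 0], [0, 0]] with rank 0, so corank 2. A Groebner basis of the Jacobian ideal J(g) in C{u,v} is {u^3 - u*v + v^2, u^2*v - u^2/4 - u*v/2 + 3*v^2/4, -u^2/2 + u*v^2 + v^2/2, -3*u^2/4 + u*v/2 + v^3 + v^2/4}; counting standard monomials gives mu = 6. Corank 2; j^3 = v*(u - v)^2 has shape L^2 M (L != M), so D-series; mu = 6 gives D_6. f is E_6 but g is D_6, hence not right-equivalent.

No.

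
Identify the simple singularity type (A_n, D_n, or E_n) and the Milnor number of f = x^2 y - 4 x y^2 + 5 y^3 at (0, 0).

Type D4, Milnor number mu = 4.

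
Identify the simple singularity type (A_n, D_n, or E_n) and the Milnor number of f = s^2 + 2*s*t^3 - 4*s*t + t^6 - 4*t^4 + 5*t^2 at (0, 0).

Type A1, Milnor number mu = 1.

The Hessian of f at 0 is [[2, -4], [-4, 10]] with rank 2, so corank 0. A Groebner basis of the Jacobian ideal J(f) in C{s,t} is {s, t}; counting standard monomials gives mu = 1. Corank 0: nondegenerate Morse point, so A_1.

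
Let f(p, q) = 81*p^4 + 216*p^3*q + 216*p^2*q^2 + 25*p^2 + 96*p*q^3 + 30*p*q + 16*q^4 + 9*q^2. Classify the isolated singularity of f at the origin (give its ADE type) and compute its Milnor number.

The Hessian of f at 0 is [[50, 30], [30, 18]] with rank 1, so corank 1. A Groebner basis of the Jacobian ideal J(f) in C{p,q} is {q^3, p + 3*q/5}; counting standard monomials gives mu = 3. Corank 1: A-series; mu = 3 gives A_3.

Type A_{3}, Milnor number mu = 3.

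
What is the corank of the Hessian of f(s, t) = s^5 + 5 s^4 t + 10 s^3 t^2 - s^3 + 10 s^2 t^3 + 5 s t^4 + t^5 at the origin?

2

The Hessian at 0 is [[0, 0], [0, 0]] of rank 0; hence corank 2.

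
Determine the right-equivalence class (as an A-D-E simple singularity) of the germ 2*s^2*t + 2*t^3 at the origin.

The Hessian of f at 0 has rank 0. Corank 2; j^3 = 2*t*(s^2 + t^2) splits into three distinct lines over C (the quadratic factor has nonzero discriminant), so D_4.

D_4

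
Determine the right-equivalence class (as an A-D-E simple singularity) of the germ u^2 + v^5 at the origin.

A_4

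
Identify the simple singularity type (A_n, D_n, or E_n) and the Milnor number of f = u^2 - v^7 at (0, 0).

Type A_6, Milnor number mu = 6.

The Hessian of f at 0 has rank 1. Corank 1: A-series; mu = 6 gives A_6.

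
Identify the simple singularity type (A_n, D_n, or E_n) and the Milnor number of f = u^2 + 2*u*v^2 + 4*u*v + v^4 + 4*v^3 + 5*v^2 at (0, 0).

The Hessian of f at 0 has rank 2. Corank 0: nondegenerate Morse point, so A_1.

Type A_{1}, Milnor number mu = 1.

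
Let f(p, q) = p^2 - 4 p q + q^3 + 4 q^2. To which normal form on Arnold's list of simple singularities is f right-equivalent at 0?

The Hessian of f at 0 is [[2, -4], [-4, 8]] with rank 1, so corank 1. A Groebner basis of the Jacobian ideal J(f) in C{p,q} is {q^2, p - 2*q}; counting standard monomials gives mu = 2. Corank 1: A-series; mu = 2 gives A_2.

A_2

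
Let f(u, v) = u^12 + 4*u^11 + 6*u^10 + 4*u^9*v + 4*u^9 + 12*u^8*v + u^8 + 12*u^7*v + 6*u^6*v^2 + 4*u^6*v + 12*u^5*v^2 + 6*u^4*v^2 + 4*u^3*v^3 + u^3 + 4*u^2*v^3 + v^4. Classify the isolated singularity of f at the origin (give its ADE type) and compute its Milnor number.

Type E6, Milnor number mu = 6.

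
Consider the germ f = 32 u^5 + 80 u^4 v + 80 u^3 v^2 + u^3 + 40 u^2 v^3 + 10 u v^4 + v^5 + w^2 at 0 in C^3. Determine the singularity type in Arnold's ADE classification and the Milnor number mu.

The Hessian of f at 0 is [[0, 0, 0], [0, 0, 0], [0, 0, 2]] with rank 1, so corank 2. A Groebner basis of the Jacobian ideal J(f) in C{u,v,w} is {v^5, u*v^3 + v^4/8, u^2, w}; counting standard monomials gives mu = 8. Corank 2; j^3 = u^3 is a perfect cube, so E-series; the 5-jet and mu = 8 give E_8.

Type E_8, Milnor number mu = 8.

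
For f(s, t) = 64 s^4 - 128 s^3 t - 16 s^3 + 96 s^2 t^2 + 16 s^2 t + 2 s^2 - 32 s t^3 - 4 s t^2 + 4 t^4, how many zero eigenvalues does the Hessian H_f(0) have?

1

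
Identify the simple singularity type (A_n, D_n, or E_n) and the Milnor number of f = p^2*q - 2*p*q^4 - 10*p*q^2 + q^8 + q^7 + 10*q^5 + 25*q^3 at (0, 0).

The Hessian of f at 0 has rank 0. Corank 2; j^3 = q*(p - 5*q)^2 has shape L^2 M (L != M), so D-series; mu = 9 gives D_9.

Type D_9, Milnor number mu = 9.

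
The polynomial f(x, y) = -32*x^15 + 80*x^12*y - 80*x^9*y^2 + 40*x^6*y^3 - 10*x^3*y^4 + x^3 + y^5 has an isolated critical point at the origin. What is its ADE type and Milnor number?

Type E_8, Milnor number mu = 8.

The Hessian of f at 0 is [[0, 0], [0, 0]] with rank 0, so corank 2. A Groebner basis of the Jacobian ideal J(f) in C{x,y} is {y^4, x^2}; counting standard monomials gives mu = 8. Corank 2; j^3 = x^3 is a perfect cube, so E-series; the 5-jet and mu = 8 give E_8.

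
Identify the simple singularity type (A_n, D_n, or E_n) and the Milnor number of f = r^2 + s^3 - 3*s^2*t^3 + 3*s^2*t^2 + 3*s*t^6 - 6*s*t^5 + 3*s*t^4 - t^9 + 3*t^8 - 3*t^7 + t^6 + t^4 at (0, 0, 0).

The Hessian of f at 0 is [[0, 0, 0], [0, 0, 0], [0, 0, 2]] with rank 1, so corank 2. A Groebner basis of the Jacobian ideal J(f) in C{s,t,r} is {s^3, s^2*t, s^2/2 + s*t^2, t^3, r}; counting standard monomials gives mu = 6. Corank 2; j^3 = s^3 is a perfect cube, so E-series; the 4-jet and mu = 6 give E_6.

Type E6, Milnor number mu = 6.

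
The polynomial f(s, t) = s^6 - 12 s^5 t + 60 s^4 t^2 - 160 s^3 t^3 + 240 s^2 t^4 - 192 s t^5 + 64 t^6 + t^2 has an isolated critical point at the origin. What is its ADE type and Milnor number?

The Hessian of f at 0 has rank 1. Corank 1: A-series; mu = 5 gives A_5.

Type A5, Milnor number mu = 5.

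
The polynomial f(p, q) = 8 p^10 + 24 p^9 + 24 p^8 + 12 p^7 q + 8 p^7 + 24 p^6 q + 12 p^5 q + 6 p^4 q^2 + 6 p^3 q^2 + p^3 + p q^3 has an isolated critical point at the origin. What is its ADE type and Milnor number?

The Hessian of f at 0 has rank 0. Corank 2; j^3 = p^3 is a perfect cube, so E-series; the 4-jet and mu = 7 give E_7.

Type E_{7}, Milnor number mu = 7.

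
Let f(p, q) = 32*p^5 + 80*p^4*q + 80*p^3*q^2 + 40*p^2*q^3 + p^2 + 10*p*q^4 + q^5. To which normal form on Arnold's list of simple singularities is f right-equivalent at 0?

A_{4}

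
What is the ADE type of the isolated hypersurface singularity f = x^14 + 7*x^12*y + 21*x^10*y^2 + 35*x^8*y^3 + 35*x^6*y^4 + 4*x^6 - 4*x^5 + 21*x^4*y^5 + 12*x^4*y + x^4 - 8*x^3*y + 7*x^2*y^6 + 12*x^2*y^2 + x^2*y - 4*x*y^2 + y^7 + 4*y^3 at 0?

D8

The Hessian of f at 0 has rank 0. Corank 2; j^3 = y*(x - 2*y)^2 has shape L^2 M (L != M), so D-series; mu = 8 gives D_8.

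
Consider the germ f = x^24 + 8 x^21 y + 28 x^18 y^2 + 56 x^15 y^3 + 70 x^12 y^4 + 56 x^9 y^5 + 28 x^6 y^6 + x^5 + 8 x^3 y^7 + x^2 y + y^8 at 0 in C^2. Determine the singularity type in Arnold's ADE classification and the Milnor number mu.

Type D_{9}, Milnor number mu = 9.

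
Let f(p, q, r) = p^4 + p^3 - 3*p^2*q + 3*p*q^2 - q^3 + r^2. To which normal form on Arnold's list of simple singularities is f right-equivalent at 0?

The Hessian of f at 0 is [[0, 0, 0], [0, 0, 0], [0, 0, 2]] with rank 1, so corank 2. A Groebner basis of the Jacobian ideal J(f) in C{p,q,r} is {q^4, p*q^2 - 2*q^3/3, p^2 - 2*p*q + q^2, r}; counting standard monomials gives mu = 6. Corank 2; j^3 = (p - q)^3 is a perfect cube, so E-series; the 4-jet and mu = 6 give E_6.

E_6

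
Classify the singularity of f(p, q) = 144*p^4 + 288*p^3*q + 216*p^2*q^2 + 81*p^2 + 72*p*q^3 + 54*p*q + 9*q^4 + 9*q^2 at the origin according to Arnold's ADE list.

A_{3}

The Hessian of f at 0 is [[162, 54], [54, 18]] with rank 1, so corank 1. A Groebner basis of the Jacobian ideal J(f) in C{p,q} is {q^3, p + q/3}; counting standard monomials gives mu = 3. Corank 1: A-series; mu = 3 gives A_3.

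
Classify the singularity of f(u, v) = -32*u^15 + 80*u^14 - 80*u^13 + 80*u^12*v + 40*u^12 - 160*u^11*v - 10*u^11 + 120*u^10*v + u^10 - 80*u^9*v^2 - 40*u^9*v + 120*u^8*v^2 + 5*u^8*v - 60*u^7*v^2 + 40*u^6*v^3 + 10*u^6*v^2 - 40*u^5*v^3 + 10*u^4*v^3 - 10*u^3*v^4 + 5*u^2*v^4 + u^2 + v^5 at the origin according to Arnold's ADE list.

A4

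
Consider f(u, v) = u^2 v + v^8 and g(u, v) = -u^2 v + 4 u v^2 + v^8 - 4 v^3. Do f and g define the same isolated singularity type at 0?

Yes.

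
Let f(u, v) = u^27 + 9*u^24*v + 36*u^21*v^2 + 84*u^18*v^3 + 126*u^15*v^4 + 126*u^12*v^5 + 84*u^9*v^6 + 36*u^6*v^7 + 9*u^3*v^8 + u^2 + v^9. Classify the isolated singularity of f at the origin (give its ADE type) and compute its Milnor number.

Type A8, Milnor number mu = 8.

The Hessian of f at 0 is [[2, 0], [0, 0]] with rank 1, so corank 1. A Groebner basis of the Jacobian ideal J(f) in C{u,v} is {v^8, u}; counting standard monomials gives mu = 8. Corank 1: A-series; mu = 8 gives A_8.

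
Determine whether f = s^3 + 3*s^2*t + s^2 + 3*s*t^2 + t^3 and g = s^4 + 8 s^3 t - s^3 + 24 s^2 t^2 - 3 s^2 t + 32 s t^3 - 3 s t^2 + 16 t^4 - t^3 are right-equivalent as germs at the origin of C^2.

No.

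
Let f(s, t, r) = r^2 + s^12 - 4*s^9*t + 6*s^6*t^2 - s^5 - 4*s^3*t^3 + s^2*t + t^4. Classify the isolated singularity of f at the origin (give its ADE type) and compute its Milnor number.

The Hessian of f at 0 has rank 1. Corank 2; j^3 = s^2*t has shape L^2 M (L != M), so D-series; mu = 5 gives D_5.

Type D5, Milnor number mu = 5.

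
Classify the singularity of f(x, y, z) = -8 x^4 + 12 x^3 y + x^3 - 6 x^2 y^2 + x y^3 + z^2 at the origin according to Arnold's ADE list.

E_{7}

The Hessian of f at 0 has rank 1. Corank 2; j^3 = x^3 is a perfect cube, so E-series; the 4-jet and mu = 7 give E_7.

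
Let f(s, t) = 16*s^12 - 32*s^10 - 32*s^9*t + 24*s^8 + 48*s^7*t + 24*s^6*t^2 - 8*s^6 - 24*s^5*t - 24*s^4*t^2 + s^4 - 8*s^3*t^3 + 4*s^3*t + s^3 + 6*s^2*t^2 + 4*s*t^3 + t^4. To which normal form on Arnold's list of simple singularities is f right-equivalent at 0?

The Hessian of f at 0 is [[0, 0], [0, 0]] with rank 0, so corank 2. A Groebner basis of the Jacobian ideal J(f) in C{s,t} is {t^4, s*t^2 + t^3/3, s^2}; counting standard monomials gives mu = 6. Corank 2; j^3 = s^3 is a perfect cube, so E-series; the 4-jet and mu = 6 give E_6.

E_{6}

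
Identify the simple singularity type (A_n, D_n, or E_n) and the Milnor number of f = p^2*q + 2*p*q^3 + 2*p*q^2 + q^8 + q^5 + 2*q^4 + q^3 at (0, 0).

Type D9, Milnor number mu = 9.

The Hessian of f at 0 is [[0, 0], [0, 0]] with rank 0, so corank 2. A Groebner basis of the Jacobian ideal J(f) in C{p,q} is {p^4 + 6*p^3 + 14*p^2*q + p^2/2 + 23*p*q^2/2 - 5*p*q/2 - 3*q^2, p^3*q - 3*p^3 - 6*p^2*q - p^2/8 - 33*p*q^2/8 + 7*p*q/8 + q^2, p^3 + p^2*q^2 + p^2*q, p*q + q^3 + q^2}; counting standard monomials gives mu = 9. Corank 2; j^3 = q*(p + q)^2 has shape L^2 M (L != M), so D-series; mu = 9 gives D_9.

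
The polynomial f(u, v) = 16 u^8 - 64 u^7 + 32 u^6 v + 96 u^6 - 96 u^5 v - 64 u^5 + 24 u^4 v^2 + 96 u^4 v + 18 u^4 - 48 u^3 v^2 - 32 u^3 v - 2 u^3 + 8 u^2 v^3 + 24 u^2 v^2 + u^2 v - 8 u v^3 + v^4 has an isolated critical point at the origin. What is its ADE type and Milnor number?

Type D_{5}, Milnor number mu = 5.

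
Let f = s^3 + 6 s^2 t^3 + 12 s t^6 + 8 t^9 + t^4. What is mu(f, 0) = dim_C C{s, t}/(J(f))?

6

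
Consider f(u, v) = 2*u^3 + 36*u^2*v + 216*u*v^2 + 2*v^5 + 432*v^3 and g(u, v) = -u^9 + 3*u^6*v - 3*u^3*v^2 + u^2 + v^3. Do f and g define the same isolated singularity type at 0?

No.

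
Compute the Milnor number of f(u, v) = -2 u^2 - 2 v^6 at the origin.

The Hessian of f at 0 is [[-4, 0], [0, 0]] with rank 1, so corank 1. A Groebner basis of the Jacobian ideal J(f) in C{u,v} is {v^5, u}; counting standard monomials gives mu = 5. Corank 1: A-series; mu = 5 gives A_5.

5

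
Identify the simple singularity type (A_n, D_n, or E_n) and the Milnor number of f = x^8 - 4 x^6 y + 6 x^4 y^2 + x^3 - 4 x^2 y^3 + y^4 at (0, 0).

Type E6, Milnor number mu = 6.

The Hessian of f at 0 is [[0, 0], [0, 0]] with rank 0, so corank 2. A Groebner basis of the Jacobian ideal J(f) in C{x,y} is {y^3, x^2}; counting standard monomials gives mu = 6. Corank 2; j^3 = x^3 is a perfect cube, so E-series; the 4-jet and mu = 6 give E_6.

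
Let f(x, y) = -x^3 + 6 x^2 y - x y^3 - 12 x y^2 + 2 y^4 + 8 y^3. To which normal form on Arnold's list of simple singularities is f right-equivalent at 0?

E_{7}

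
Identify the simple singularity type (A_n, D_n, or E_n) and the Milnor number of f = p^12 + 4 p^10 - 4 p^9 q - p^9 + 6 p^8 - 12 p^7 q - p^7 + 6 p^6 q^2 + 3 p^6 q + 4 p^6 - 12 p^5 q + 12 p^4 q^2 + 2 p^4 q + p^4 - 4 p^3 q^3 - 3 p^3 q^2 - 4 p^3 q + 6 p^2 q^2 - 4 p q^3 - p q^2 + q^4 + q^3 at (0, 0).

The Hessian of f at 0 has rank 0. Corank 2; j^3 = -q^2*(p - q) has shape L^2 M (L != M), so D-series; mu = 5 gives D_5.

Type D_{5}, Milnor number mu = 5.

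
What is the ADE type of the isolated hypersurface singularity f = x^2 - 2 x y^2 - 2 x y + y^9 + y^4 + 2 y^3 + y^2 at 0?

A_{8}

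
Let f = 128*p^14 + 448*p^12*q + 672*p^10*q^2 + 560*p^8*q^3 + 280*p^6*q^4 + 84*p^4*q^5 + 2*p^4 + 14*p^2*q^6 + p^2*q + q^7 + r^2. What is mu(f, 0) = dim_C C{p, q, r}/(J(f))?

The Hessian of f at 0 has rank 1. Corank 2; j^3 = p^2*q has shape L^2 M (L != M), so D-series; mu = 8 gives D_8.

8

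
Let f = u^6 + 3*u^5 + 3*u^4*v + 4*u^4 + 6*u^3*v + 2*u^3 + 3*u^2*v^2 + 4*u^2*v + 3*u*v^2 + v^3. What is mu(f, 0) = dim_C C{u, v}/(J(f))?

The Hessian of f at 0 has rank 0. Corank 2; j^3 = (u + v)*(2*u^2 + 2*u*v + v^2) splits into three distinct lines over C (the quadratic factor has nonzero discriminant), so D_4.

4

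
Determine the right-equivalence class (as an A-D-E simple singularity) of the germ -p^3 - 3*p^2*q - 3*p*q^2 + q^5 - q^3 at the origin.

The Hessian of f at 0 has rank 0. Corank 2; j^3 = -(p + q)^3 is a perfect cube, so E-series; the 5-jet and mu = 8 give E_8.

E_{8}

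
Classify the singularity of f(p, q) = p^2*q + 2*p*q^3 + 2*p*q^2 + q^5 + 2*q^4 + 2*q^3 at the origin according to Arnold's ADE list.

D_{4}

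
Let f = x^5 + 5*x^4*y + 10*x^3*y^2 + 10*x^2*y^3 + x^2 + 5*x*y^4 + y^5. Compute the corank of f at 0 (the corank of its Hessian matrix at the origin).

1

Hessian at 0 has rank 1.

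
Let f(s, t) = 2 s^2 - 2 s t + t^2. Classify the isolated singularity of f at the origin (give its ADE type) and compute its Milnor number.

Type A1, Milnor number mu = 1.

The Hessian of f at 0 is [[4, -2], [-2, 2]] with rank 2, so corank 0. A Groebner basis of the Jacobian ideal J(f) in C{s,t} is {s, t}; counting standard monomials gives mu = 1. Corank 0: nondegenerate Morse point, so A_1.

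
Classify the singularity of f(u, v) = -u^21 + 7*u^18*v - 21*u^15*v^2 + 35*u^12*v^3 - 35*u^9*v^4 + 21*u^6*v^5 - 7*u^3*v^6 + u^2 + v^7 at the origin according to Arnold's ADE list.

A_{6}

The Hessian of f at 0 has rank 1. Corank 1: A-series; mu = 6 gives A_6.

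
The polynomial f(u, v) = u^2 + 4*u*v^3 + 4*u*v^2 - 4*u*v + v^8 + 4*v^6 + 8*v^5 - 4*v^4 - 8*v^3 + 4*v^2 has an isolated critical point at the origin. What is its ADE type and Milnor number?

The Hessian of f at 0 is [[2, -4], [-4, 8]] with rank 1, so corank 1. A Groebner basis of the Jacobian ideal J(f) in C{u,v} is {u^3 - 10*u^2 - 40*u*v^2 + 48*u*v - 44*u - 144*v^2 + 88*v, u^2*v - 2*u^2 - 10*u*v^2 + 10*u*v - 10*u - 32*v^2 + 20*v, u/2 + v^3 + v^2 - v}; counting standard monomials gives mu = 7. Corank 1: A-series; mu = 7 gives A_7.

Type A_7, Milnor number mu = 7.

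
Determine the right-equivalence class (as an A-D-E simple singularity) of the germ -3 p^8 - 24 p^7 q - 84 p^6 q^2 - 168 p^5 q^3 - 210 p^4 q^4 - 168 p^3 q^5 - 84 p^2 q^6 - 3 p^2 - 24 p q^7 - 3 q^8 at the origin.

A7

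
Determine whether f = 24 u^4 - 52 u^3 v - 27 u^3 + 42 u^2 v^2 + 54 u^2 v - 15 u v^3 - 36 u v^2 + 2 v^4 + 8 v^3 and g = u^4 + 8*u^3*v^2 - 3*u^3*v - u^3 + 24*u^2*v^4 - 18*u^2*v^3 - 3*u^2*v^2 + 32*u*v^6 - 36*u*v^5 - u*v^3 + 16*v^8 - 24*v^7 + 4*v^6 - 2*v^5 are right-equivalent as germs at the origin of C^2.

The Hessian of f at 0 has rank 0. Corank 2; j^3 = -(3*u - 2*v)^3 is a perfect cube, so E-series; the 4-jet and mu = 7 give E_7. The Hessian of g at 0 has rank 0. Corank 2; j^3 = -u^3 is a perfect cube, so E-series; the 4-jet and mu = 7 give E_7. Both have type E_7, hence right-equivalent.

Yes.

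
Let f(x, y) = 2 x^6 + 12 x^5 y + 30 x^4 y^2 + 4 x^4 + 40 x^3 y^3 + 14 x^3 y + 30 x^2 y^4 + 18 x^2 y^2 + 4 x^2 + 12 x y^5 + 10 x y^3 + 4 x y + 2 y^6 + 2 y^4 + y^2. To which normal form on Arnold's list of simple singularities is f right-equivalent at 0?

The Hessian of f at 0 is [[8, 4], [4, 2]] with rank 1, so corank 1. A Groebner basis of the Jacobian ideal J(f) in C{x,y} is {x*y^2 - 8*x - 4*y, 16*x + y^3 + 8*y, x^2 + x*y + y^2/4}; counting standard monomials gives mu = 5. Corank 1: A-series; mu = 5 gives A_5.

A_{5}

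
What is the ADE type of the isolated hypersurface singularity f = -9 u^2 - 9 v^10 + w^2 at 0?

The Hessian of f at 0 has rank 2. Corank 1: A-series; mu = 9 gives A_9.

A_9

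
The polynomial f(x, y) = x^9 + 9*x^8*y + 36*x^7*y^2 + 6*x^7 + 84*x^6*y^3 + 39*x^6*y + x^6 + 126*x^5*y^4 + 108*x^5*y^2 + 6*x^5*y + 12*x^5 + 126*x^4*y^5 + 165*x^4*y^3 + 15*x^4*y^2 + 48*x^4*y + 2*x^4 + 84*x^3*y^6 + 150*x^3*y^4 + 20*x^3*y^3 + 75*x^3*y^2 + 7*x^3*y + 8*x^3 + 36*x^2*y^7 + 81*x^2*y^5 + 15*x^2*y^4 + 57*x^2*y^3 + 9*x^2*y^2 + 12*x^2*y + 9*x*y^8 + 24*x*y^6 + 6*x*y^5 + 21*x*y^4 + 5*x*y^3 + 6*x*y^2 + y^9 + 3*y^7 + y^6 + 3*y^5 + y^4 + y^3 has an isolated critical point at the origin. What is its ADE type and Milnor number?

Type E_{7}, Milnor number mu = 7.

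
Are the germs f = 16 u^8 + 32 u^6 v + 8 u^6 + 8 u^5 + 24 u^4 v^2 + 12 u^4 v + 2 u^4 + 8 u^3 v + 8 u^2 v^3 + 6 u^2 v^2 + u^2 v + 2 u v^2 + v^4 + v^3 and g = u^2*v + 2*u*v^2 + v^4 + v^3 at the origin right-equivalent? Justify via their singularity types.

Yes.

The Hessian of f at 0 is [[0, 0], [0, 0]] with rank 0, so corank 2. A Groebner basis of the Jacobian ideal J(f) in C{u,v} is {u*v^2 - u*v/2 - v^2/2, u*v/2 + v^3 + v^2/2, u^2 - v^2}; counting standard monomials gives mu = 5. Corank 2; j^3 = v*(u + v)^2 has shape L^2 M (L != M), so D-series; mu = 5 gives D_5. The Hessian of g at 0 is [[0, 0], [0, 0]] with rank 0, so corank 2. A Groebner basis of the Jacobian ideal J(g) in C{u,v} is {u^3 - u^2/4 + v^2/4, u^2/4 + v^3 - v^2/4, u*v + v^2}; counting standard monomials gives mu = 5. Corank 2; j^3 = v*(u + v)^2 has shape L^2 M (L != M), so D-series; mu = 5 gives D_5. Both have type D_5, hence right-equivalent.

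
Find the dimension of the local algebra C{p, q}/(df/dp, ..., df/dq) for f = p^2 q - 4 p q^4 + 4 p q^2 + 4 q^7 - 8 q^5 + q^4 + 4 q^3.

5

The Hessian of f at 0 is [[0, 0], [0, 0]] with rank 0, so corank 2. A Groebner basis of the Jacobian ideal J(f) in C{p,q} is {p^3 - 2*p^2 + 8*q^2, p^2/4 + q^3 - q^2, p*q + 2*q^2}; counting standard monomials gives mu = 5. Corank 2; j^3 = q*(p + 2*q)^2 has shape L^2 M (L != M), so D-series; mu = 5 gives D_5.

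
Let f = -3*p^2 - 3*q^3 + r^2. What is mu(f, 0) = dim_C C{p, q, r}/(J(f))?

The Hessian of f at 0 is [[-6, 0, 0], [0, 0, 0], [0, 0, 2]] with rank 2, so corank 1. A Groebner basis of the Jacobian ideal J(f) in C{p,q,r} is {q^2, p, r}; counting standard monomials gives mu = 2. Corank 1: A-series; mu = 2 gives A_2.

2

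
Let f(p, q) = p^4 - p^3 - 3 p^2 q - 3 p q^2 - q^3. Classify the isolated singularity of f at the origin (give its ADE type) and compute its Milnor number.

Type E_{6}, Milnor number mu = 6.

The Hessian of f at 0 has rank 0. Corank 2; j^3 = -(p + q)^3 is a perfect cube, so E-series; the 4-jet and mu = 6 give E_6.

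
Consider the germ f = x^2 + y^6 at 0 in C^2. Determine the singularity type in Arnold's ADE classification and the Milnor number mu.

The Hessian of f at 0 is [[2, 0], [0, 0]] with rank 1, so corank 1. A Groebner basis of the Jacobian ideal J(f) in C{x,y} is {y^5, x}; counting standard monomials gives mu = 5. Corank 1: A-series; mu = 5 gives A_5.

Type A_5, Milnor number mu = 5.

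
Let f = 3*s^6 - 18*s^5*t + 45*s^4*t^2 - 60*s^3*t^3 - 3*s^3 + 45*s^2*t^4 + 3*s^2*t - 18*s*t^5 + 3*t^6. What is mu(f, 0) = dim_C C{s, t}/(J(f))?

7

The Hessian of f at 0 has rank 0. Corank 2; j^3 = -3*s^2*(s - t) has shape L^2 M (L != M), so D-series; mu = 7 gives D_7.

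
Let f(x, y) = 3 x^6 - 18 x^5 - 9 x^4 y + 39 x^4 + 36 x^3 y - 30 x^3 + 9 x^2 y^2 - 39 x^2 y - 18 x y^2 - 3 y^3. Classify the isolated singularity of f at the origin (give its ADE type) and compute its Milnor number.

Type D4, Milnor number mu = 4.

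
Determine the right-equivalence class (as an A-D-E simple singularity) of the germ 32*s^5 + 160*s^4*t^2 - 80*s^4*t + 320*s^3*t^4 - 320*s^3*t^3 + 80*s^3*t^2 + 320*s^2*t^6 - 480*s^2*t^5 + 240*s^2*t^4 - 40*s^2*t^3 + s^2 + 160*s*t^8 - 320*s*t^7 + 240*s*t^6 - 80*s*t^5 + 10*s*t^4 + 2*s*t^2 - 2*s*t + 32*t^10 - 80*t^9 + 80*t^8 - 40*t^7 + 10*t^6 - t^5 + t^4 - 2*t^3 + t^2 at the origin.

A_{4}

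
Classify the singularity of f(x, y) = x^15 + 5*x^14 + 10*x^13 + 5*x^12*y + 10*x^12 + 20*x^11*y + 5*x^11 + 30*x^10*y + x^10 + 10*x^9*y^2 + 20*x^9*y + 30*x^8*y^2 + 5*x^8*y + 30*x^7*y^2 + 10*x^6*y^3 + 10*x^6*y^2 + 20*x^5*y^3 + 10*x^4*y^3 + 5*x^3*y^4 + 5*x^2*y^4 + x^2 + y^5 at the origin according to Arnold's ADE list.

The Hessian of f at 0 has rank 1. Corank 1: A-series; mu = 4 gives A_4.

A4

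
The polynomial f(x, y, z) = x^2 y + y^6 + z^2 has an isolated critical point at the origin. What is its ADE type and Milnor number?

The Hessian of f at 0 is [[0, 0, 0], [0, 0, 0], [0, 0, 2]] with rank 1, so corank 2. A Groebner basis of the Jacobian ideal J(f) in C{x,y,z} is {x^2/6 + y^5, x^3, x*y, z}; counting standard monomials gives mu = 7. Corank 2; j^3 = x^2*y has shape L^2 M (L != M), so D-series; mu = 7 gives D_7.

Type D7, Milnor number mu = 7.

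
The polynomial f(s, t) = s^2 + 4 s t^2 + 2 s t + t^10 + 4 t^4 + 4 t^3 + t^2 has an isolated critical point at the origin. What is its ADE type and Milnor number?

The Hessian of f at 0 is [[2, 2], [2, 2]] with rank 1, so corank 1. A Groebner basis of the Jacobian ideal J(f) in C{s,t} is {s^5 + 5*s^4 + 15*s^3*t - 35*s^3/4 - 27*s^2*t/2 + 23*s^2/8 + 27*s*t/8 - s/4 - t/4, s^4*t - 2*s^4 - 5*s^3*t + 5*s^3/2 + 15*s^2*t/4 - 3*s^2/4 - 7*s*t/8 + s/16 + t/16, s/2 + t^2 + t/2}; counting standard monomials gives mu = 9. Corank 1: A-series; mu = 9 gives A_9.

Type A9, Milnor number mu = 9.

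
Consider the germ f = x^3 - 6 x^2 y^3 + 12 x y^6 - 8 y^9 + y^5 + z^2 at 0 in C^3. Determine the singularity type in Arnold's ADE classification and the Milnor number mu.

Type E_8, Milnor number mu = 8.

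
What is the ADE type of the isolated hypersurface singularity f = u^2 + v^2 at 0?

The Hessian of f at 0 is [[2, 0], [0, 2]] with rank 2, so corank 0. A Groebner basis of the Jacobian ideal J(f) in C{u,v} is {u, v}; counting standard monomials gives mu = 1. Corank 0: nondegenerate Morse point, so A_1.

A_1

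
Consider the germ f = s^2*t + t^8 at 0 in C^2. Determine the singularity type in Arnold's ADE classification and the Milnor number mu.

The Hessian of f at 0 has rank 0. Corank 2; j^3 = s^2*t has shape L^2 M (L != M), so D-series; mu = 9 gives D_9.

Type D_9, Milnor number mu = 9.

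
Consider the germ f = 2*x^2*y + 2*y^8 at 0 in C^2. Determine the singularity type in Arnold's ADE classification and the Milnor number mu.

The Hessian of f at 0 has rank 0. Corank 2; j^3 = 2*x^2*y has shape L^2 M (L != M), so D-series; mu = 9 gives D_9.

Type D_{9}, Milnor number mu = 9.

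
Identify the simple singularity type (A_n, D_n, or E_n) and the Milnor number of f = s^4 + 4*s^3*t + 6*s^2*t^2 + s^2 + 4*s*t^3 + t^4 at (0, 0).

Type A3, Milnor number mu = 3.

The Hessian of f at 0 is [[2, 0], [0, 0]] with rank 1, so corank 1. A Groebner basis of the Jacobian ideal J(f) in C{s,t} is {t^3, s}; counting standard monomials gives mu = 3. Corank 1: A-series; mu = 3 gives A_3.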